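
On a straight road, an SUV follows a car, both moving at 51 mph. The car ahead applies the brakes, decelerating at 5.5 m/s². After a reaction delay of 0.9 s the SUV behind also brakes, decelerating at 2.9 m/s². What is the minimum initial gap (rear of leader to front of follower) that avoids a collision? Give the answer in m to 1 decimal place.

Minimum gap ≈ 62.9 m

51 mph × 0.44704 = 22.7990 m/s.
Leader travels v²/(2a_L) = 519.794 / 11.000 = 47.254 m before stopping.
Follower covers v·t_r = 22.7990 × 0.9 = 20.519 m while reacting, then v²/(2a_F) = 519.794 / 5.800 = 89.620 m while braking, for a total of 20.519 + 89.620 = 110.139 m.
Since a_F ≤ a_L and the follower starts braking later, the follower is never slower than the leader, so the closest approach is when both have stopped.
Minimum gap = 110.139 − 47.254 = 62.885 m.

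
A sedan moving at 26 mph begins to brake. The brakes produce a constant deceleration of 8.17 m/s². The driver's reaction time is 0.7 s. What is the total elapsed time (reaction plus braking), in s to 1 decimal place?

26 mph × 0.44704 = 11.6230 m/s.
Braking time = v/a = 11.6230 / 8.170 = 1.423 s.
Total = 0.7 + 1.423 = 2.123 s.

Total time ≈ 2.1 s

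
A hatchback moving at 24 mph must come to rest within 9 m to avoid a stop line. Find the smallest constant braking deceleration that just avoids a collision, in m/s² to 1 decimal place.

Required deceleration ≈ 6.4 m/s²

24 mph × 0.44704 = 10.7290 m/s.
v² = 2a·d ⇒ a = v²/(2d) = 10.7290² / (2 × 9.000) = 115.111 / 18.000 = 6.3951 m/s².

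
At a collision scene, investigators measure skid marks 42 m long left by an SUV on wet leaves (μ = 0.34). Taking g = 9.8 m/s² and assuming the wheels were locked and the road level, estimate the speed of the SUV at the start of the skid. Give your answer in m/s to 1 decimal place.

Initial speed ≈ 16.7 m/s

Deceleration a = μg = 0.34 × 9.8 = 3.332 m/s².
v = √(2a·d) = √(2 × 3.332 × 42) = √279.888 = 16.7299 m/s.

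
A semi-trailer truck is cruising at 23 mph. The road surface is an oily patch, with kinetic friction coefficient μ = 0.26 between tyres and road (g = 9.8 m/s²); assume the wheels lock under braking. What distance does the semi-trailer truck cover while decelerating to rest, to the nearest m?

Braking distance ≈ 21 m

23 mph × 0.44704 = 10.2819 m/s.
a = μg = 0.26 × 9.8 = 2.548 m/s².
Braking distance = v²/(2a) = 10.2819² / (2 × 2.548) = 105.717 / 5.096 = 20.745 m.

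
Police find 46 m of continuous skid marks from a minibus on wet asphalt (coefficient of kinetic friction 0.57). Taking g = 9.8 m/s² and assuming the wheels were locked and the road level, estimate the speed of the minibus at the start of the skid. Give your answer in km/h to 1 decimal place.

Initial speed ≈ 81.6 km/h

Deceleration a = μg = 0.57 × 9.8 = 5.586 m/s².
v = √(2a·d) = √(2 × 5.586 × 46) = √513.912 = 22.6696 m/s.
= 22.6696 × 3.6 = 81.611 km/h.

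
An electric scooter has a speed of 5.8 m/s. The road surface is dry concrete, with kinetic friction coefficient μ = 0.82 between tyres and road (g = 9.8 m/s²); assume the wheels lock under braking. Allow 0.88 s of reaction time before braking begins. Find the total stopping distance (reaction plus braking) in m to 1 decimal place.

a = μg = 0.82 × 9.8 = 8.036 m/s².
Reaction distance = v·t_r = 5.8000 × 0.88 = 5.104 m.
Braking distance = v²/(2a) = 5.8000² / (2 × 8.036) = 33.640 / 16.072 = 2.093 m.
Total = 5.104 + 2.093 = 7.197 m.

Total stopping distance ≈ 7.2 m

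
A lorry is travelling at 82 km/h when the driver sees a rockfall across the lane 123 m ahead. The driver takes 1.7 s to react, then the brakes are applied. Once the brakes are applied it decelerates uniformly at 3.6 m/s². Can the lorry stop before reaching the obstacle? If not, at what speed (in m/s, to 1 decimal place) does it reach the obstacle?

Yes — it stops about 12.2 m short of the obstacle, so it never reaches it

82 km/h ÷ 3.6 = 22.7778 m/s.
Reaction distance = 22.7778 × 1.7 = 38.722 m.
Braking distance = v²/(2a) = 518.828 / 7.200 = 72.059 m.
Total stopping distance = 38.722 + 72.059 = 110.781 m, vs 123 m available — it stops with 123 − 110.781 = 12.219 m to spare.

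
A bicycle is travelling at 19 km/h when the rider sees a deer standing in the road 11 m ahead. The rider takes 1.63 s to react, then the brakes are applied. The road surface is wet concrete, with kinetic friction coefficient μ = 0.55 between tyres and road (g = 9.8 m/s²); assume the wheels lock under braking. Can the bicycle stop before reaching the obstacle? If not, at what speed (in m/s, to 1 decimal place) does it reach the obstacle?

No — it strikes the obstacle at 1.4 m/s

19 km/h ÷ 3.6 = 5.2778 m/s.
a = μg = 0.55 × 9.8 = 5.390 m/s².
Reaction distance = 5.2778 × 1.63 = 8.603 m.
Braking distance needed to stop: v²/(2a) = 27.855 / 10.780 = 2.584 m, so total needed = 8.603 + 2.584 = 11.187 m > 11 m — it cannot stop.
Distance remaining when braking begins: 11 − 8.603 = 2.397 m.
v² = v₀² − 2a·d = 27.855 − 2 × 5.390 × 2.397 = 2.015 m²/s².
v = √2.015 = 1.420 m/s.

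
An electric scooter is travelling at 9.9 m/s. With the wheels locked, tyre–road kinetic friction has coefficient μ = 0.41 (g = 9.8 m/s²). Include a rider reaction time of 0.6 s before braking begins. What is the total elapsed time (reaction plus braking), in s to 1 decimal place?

a = μg = 0.41 × 9.8 = 4.018 m/s².
Braking time = v/a = 9.9000 / 4.018 = 2.464 s.
Total = 0.6 + 2.464 = 3.064 s.

Total time ≈ 3.1 s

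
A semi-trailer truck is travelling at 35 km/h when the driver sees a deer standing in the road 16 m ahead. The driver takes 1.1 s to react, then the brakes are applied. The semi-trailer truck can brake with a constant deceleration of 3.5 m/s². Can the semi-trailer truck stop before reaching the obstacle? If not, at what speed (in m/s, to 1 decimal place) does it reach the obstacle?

No — it strikes the obstacle at 7.6 m/s

35 km/h ÷ 3.6 = 9.7222 m/s.
Reaction distance = 9.7222 × 1.1 = 10.694 m.
Braking distance needed to stop: v²/(2a) = 94.521 / 7.000 = 13.503 m, so total needed = 10.694 + 13.503 = 24.197 m > 16 m — it cannot stop.
Distance remaining when braking begins: 16 − 10.694 = 5.306 m.
v² = v₀² − 2a·d = 94.521 − 2 × 3.500 × 5.306 = 57.379 m²/s².
v = √57.379 = 7.575 m/s.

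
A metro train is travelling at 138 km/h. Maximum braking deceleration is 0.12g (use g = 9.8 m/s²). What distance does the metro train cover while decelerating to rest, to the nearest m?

138 km/h ÷ 3.6 = 38.3333 m/s.
a = 0.12 × 9.8 = 1.176 m/s².
Braking distance = v²/(2a) = 38.3333² / (2 × 1.176) = 1469.442 / 2.352 = 624.763 m.

Braking distance ≈ 625 m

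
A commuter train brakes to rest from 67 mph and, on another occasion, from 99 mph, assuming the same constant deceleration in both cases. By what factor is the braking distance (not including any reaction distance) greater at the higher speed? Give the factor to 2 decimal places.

Braking distance d = v²/(2a), so with a fixed, d ∝ v².
Factor = (99/67)² = 1.4776² = 2.1833.

Factor ≈ 2.18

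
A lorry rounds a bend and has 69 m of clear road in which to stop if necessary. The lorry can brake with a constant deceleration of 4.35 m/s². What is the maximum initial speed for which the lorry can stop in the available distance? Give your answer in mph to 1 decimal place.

Maximum speed ≈ 54.8 mph

v²/(2a) = d ⇒ v = √(2 × 4.350 × 69) = √600.30 = 24.5010 m/s.
24.5010 m/s ÷ 0.44704 = 54.807 mph.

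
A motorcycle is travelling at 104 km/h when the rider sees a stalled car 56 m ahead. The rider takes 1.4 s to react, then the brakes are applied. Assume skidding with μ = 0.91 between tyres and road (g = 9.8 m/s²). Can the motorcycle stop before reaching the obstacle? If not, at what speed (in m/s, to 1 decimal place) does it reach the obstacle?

104 km/h ÷ 3.6 = 28.8889 m/s.
a = μg = 0.91 × 9.8 = 8.918 m/s².
Reaction distance = 28.8889 × 1.4 = 40.444 m.
Braking distance needed to stop: v²/(2a) = 834.569 / 17.836 = 46.791 m, so total needed = 40.444 + 46.791 = 87.235 m > 56 m — it cannot stop.
Distance remaining when braking begins: 56 − 40.444 = 15.556 m.
v² = v₀² − 2a·d = 834.569 − 2 × 8.918 × 15.556 = 557.112 m²/s².
v = √557.112 = 23.603 m/s.

No — it strikes the obstacle at 23.6 m/s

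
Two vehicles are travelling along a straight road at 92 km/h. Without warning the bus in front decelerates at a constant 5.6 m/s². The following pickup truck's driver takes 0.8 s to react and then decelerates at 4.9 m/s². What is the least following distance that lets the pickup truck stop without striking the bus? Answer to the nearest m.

Minimum gap ≈ 29 m

92 km/h ÷ 3.6 = 25.5556 m/s.
Leader travels v²/(2a_L) = 653.089 / 11.200 = 58.312 m before stopping.
Follower covers v·t_r = 25.5556 × 0.8 = 20.444 m while reacting, then v²/(2a_F) = 653.089 / 9.800 = 66.642 m while braking, for a total of 20.444 + 66.642 = 87.086 m.
Since a_F ≤ a_L and the follower starts braking later, the follower is never slower than the leader, so the closest approach is when both have stopped.
Minimum gap = 87.086 − 58.312 = 28.774 m.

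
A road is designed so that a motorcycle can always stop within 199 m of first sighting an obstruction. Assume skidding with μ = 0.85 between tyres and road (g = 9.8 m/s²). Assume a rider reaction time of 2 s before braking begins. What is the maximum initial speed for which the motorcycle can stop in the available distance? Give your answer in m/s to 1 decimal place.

a = μg = 0.85 × 9.8 = 8.330 m/s².
Stopping distance: v·t_r + v²/(2a) = 199 with t_r = 2 s and a = 8.330 m/s².
So v² + 33.320 v − 3315.34 = 0.
Positive root: v = −a·t_r + √((a·t_r)² + 2a·d) = −16.660 + √(277.556 + 3315.34) = 43.2808 m/s.

Maximum speed ≈ 43.3 m/s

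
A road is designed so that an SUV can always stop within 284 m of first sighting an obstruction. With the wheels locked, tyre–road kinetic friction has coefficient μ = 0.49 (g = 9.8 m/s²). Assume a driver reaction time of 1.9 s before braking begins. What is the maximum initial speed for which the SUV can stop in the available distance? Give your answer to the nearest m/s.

a = μg = 0.49 × 9.8 = 4.802 m/s².
Stopping distance: v·t_r + v²/(2a) = 284 with t_r = 1.9 s and a = 4.802 m/s².
So v² + 18.248 v − 2727.54 = 0.
Positive root: v = −a·t_r + √((a·t_r)² + 2a·d) = −9.124 + √(83.247 + 2727.54) = 43.8929 m/s.

Maximum speed ≈ 44 m/s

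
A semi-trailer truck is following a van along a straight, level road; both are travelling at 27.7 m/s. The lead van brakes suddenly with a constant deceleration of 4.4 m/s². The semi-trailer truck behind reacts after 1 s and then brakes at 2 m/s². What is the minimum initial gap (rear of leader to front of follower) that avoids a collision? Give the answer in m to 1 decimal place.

Leader travels v²/(2a_L) = 767.290 / 8.800 = 87.192 m before stopping.
Follower covers v·t_r = 27.7000 × 1 = 27.700 m while reacting, then v²/(2a_F) = 767.290 / 4.000 = 191.822 m while braking, for a total of 27.700 + 191.822 = 219.522 m.
Since a_F ≤ a_L and the follower starts braking later, the follower is never slower than the leader, so the closest approach is when both have stopped.
Minimum gap = 219.522 − 87.192 = 132.330 m.

Minimum gap ≈ 132.3 m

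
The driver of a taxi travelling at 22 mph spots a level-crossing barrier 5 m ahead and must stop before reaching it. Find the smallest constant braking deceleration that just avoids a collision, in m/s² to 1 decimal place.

Required deceleration ≈ 9.7 m/s²

22 mph × 0.44704 = 9.8349 m/s.
v² = 2a·d ⇒ a = v²/(2d) = 9.8349² / (2 × 5.000) = 96.725 / 10.000 = 9.6725 m/s².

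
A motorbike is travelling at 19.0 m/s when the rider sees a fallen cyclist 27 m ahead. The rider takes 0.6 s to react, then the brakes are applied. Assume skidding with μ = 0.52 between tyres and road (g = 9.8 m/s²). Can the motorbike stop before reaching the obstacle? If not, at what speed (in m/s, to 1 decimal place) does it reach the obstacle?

a = μg = 0.52 × 9.8 = 5.096 m/s².
Reaction distance = 19.0000 × 0.6 = 11.400 m.
Braking distance needed to stop: v²/(2a) = 361.000 / 10.192 = 35.420 m, so total needed = 11.400 + 35.420 = 46.820 m > 27 m — it cannot stop.
Distance remaining when braking begins: 27 − 11.400 = 15.600 m.
v² = v₀² − 2a·d = 361.000 − 2 × 5.096 × 15.600 = 202.005 m²/s².
v = √202.005 = 14.213 m/s.

No — it strikes the obstacle at 14.2 m/s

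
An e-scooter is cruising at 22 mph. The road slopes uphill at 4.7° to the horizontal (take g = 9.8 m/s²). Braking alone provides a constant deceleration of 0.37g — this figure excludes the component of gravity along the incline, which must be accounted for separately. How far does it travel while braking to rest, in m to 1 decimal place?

Braking distance ≈ 10.9 m

22 mph × 0.44704 = 9.8349 m/s.
a = 0.37 × 9.8 = 3.626 m/s².
Gravity along the uphill slope adds to the braking deceleration: a_eff = 3.626 + 9.8·sin 4.7° = 3.626 + 0.803 = 4.429 m/s².
Braking distance = v²/(2a) = 9.8349² / (2 × 4.429) = 96.725 / 8.858 = 10.920 m.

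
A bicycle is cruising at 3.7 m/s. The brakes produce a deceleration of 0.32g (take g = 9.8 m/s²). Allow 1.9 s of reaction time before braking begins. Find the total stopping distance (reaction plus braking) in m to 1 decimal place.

Total stopping distance ≈ 9.2 m

a = 0.32 × 9.8 = 3.136 m/s².
Reaction distance = v·t_r = 3.7000 × 1.9 = 7.030 m.
Braking distance = v²/(2a) = 3.7000² / (2 × 3.136) = 13.690 / 6.272 = 2.183 m.
Total = 7.030 + 2.183 = 9.213 m.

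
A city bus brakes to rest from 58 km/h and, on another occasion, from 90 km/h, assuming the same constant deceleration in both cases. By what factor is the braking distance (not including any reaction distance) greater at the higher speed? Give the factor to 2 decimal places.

Braking distance d = v²/(2a), so with a fixed, d ∝ v².
Factor = (90/58)² = 1.5517² = 2.4078.

Factor ≈ 2.41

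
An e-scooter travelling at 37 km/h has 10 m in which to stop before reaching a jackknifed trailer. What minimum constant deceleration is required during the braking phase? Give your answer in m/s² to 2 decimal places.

37 km/h ÷ 3.6 = 10.2778 m/s.
v² = 2a·d ⇒ a = v²/(2d) = 10.2778² / (2 × 10.000) = 105.633 / 20.000 = 5.2816 m/s².

Required deceleration ≈ 5.28 m/s²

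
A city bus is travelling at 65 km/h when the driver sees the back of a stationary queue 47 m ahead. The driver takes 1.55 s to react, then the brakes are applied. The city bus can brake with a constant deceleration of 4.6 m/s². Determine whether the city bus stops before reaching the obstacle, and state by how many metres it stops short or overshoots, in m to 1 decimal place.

65 km/h ÷ 3.6 = 18.0556 m/s.
Reaction distance = 18.0556 × 1.55 = 27.986 m.
Braking distance = v²/(2a) = 326.005 / 9.200 = 35.435 m.
Total stopping distance = 27.986 + 35.435 = 63.421 m, vs 47 m available — it cannot stop in time and overshoots by 63.421 − 47 = 16.421 m.

No — it overshoots by 16.4 m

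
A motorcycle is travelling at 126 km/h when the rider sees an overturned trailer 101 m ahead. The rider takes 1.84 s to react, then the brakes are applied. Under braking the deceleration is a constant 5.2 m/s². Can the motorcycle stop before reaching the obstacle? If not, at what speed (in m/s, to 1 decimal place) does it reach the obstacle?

No — it strikes the obstacle at 29.1 m/s

126 km/h ÷ 3.6 = 35.0000 m/s.
Reaction distance = 35.0000 × 1.84 = 64.400 m.
Braking distance needed to stop: v²/(2a) = 1225.000 / 10.400 = 117.788 m, so total needed = 64.400 + 117.788 = 182.188 m > 101 m — it cannot stop.
Distance remaining when braking begins: 101 − 64.400 = 36.600 m.
v² = v₀² − 2a·d = 1225.000 − 2 × 5.200 × 36.600 = 844.360 m²/s².
v = √844.360 = 29.058 m/s.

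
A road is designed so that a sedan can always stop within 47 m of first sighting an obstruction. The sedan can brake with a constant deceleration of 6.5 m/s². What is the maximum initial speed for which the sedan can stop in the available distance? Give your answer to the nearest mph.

v²/(2a) = d ⇒ v = √(2 × 6.500 × 47) = √611.00 = 24.7184 m/s.
24.7184 m/s ÷ 0.44704 = 55.293 mph.

Maximum speed ≈ 55 mph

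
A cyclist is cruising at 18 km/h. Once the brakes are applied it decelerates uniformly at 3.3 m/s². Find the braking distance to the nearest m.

18 km/h ÷ 3.6 = 5.0000 m/s.
Braking distance = v²/(2a) = 5.0000² / (2 × 3.300) = 25.000 / 6.600 = 3.788 m.

Braking distance ≈ 4 m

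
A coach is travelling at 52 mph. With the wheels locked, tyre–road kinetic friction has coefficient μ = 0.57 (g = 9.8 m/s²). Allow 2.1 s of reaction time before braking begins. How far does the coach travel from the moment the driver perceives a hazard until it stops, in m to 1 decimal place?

Total stopping distance ≈ 97.2 m

52 mph × 0.44704 = 23.2461 m/s.
a = μg = 0.57 × 9.8 = 5.586 m/s².
Reaction distance = v·t_r = 23.2461 × 2.1 = 48.817 m.
Braking distance = v²/(2a) = 23.2461² / (2 × 5.586) = 540.381 / 11.172 = 48.369 m.
Total = 48.817 + 48.369 = 97.186 m.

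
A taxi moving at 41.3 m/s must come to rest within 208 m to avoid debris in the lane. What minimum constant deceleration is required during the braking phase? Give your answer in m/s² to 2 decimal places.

Required deceleration ≈ 4.10 m/s²

v² = 2a·d ⇒ a = v²/(2d) = 41.3000² / (2 × 208.000) = 1705.690 / 416.000 = 4.1002 m/s².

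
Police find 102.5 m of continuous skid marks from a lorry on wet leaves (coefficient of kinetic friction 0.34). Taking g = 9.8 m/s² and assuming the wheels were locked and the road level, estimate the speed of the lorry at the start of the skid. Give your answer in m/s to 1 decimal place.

Deceleration a = μg = 0.34 × 9.8 = 3.332 m/s².
v = √(2a·d) = √(2 × 3.332 × 102.5) = √683.060 = 26.1354 m/s.

Initial speed ≈ 26.1 m/s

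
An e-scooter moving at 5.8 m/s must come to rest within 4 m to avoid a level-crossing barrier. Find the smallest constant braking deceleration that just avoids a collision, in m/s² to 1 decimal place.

v² = 2a·d ⇒ a = v²/(2d) = 5.8000² / (2 × 4.000) = 33.640 / 8.000 = 4.2050 m/s².

Required deceleration ≈ 4.2 m/s²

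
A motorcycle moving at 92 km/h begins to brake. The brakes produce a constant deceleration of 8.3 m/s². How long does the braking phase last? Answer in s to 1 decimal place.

92 km/h ÷ 3.6 = 25.5556 m/s.
Braking time = v/a = 25.5556 / 8.300 = 3.079 s.

Braking time ≈ 3.1 s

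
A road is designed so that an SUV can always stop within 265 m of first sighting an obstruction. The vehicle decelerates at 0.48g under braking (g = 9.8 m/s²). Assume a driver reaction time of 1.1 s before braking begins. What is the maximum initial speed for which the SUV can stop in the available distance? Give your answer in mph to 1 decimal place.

Maximum speed ≈ 100.7 mph

a = 0.48 × 9.8 = 4.704 m/s².
Stopping distance: v·t_r + v²/(2a) = 265 with t_r = 1.1 s and a = 4.704 m/s².
So v² + 10.349 v − 2493.12 = 0.
Positive root: v = −a·t_r + √((a·t_r)² + 2a·d) = −5.174 + √(26.770 + 2493.12) = 45.0245 m/s.
45.0245 m/s ÷ 0.44704 = 100.717 mph.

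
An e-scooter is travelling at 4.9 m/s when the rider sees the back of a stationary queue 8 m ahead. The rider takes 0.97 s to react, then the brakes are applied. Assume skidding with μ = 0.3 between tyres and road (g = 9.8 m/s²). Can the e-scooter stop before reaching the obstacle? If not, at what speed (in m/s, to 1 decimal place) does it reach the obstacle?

a = μg = 0.3 × 9.8 = 2.940 m/s².
Reaction distance = 4.9000 × 0.97 = 4.753 m.
Braking distance needed to stop: v²/(2a) = 24.010 / 5.880 = 4.083 m, so total needed = 4.753 + 4.083 = 8.836 m > 8 m — it cannot stop.
Distance remaining when braking begins: 8 − 4.753 = 3.247 m.
v² = v₀² − 2a·d = 24.010 − 2 × 2.940 × 3.247 = 4.918 m²/s².
v = √4.918 = 2.218 m/s.

No — it strikes the obstacle at 2.2 m/s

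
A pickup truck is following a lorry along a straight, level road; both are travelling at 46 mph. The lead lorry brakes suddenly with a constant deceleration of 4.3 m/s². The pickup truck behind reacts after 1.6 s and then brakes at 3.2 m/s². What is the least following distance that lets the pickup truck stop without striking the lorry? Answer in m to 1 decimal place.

Minimum gap ≈ 49.8 m

46 mph × 0.44704 = 20.5638 m/s.
Leader travels v²/(2a_L) = 422.870 / 8.600 = 49.171 m before stopping.
Follower covers v·t_r = 20.5638 × 1.6 = 32.902 m while reacting, then v²/(2a_F) = 422.870 / 6.400 = 66.073 m while braking, for a total of 32.902 + 66.073 = 98.975 m.
Since a_F ≤ a_L and the follower starts braking later, the follower is never slower than the leader, so the closest approach is when both have stopped.
Minimum gap = 98.975 − 49.171 = 49.804 m.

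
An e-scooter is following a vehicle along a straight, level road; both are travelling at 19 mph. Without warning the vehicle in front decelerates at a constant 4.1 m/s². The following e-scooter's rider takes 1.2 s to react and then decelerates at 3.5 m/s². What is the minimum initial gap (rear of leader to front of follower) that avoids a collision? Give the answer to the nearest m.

19 mph × 0.44704 = 8.4938 m/s.
Leader travels v²/(2a_L) = 72.145 / 8.200 = 8.798 m before stopping.
Follower covers v·t_r = 8.4938 × 1.2 = 10.193 m while reacting, then v²/(2a_F) = 72.145 / 7.000 = 10.306 m while braking, for a total of 10.193 + 10.306 = 20.499 m.
Since a_F ≤ a_L and the follower starts braking later, the follower is never slower than the leader, so the closest approach is when both have stopped.
Minimum gap = 20.499 − 8.798 = 11.701 m.

Minimum gap ≈ 12 m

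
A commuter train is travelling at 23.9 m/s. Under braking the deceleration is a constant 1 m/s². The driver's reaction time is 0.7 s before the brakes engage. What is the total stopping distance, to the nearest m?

Total stopping distance ≈ 302 m

Reaction distance = v·t_r = 23.9000 × 0.7 = 16.730 m.
Braking distance = v²/(2a) = 23.9000² / (2 × 1.000) = 571.210 / 2.000 = 285.605 m.
Total = 16.730 + 285.605 = 302.335 m.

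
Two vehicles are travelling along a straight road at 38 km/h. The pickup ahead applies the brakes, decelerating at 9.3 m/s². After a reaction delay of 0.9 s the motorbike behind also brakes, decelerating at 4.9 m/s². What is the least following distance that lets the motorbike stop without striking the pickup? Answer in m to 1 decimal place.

Minimum gap ≈ 14.9 m

38 km/h ÷ 3.6 = 10.5556 m/s.
Leader travels v²/(2a_L) = 111.421 / 18.600 = 5.990 m before stopping.
Follower covers v·t_r = 10.5556 × 0.9 = 9.500 m while reacting, then v²/(2a_F) = 111.421 / 9.800 = 11.369 m while braking, for a total of 9.500 + 11.369 = 20.869 m.
Since a_F ≤ a_L and the follower starts braking later, the follower is never slower than the leader, so the closest approach is when both have stopped.
Minimum gap = 20.869 − 5.990 = 14.879 m.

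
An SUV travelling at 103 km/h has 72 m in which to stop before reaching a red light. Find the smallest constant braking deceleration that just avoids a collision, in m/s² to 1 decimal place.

103 km/h ÷ 3.6 = 28.6111 m/s.
v² = 2a·d ⇒ a = v²/(2d) = 28.6111² / (2 × 72.000) = 818.595 / 144.000 = 5.6847 m/s².

Required deceleration ≈ 5.7 m/s²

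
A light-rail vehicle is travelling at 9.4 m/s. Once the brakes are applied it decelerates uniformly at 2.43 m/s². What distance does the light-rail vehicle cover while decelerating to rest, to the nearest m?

Braking distance = v²/(2a) = 9.4000² / (2 × 2.430) = 88.360 / 4.860 = 18.181 m.

Braking distance ≈ 18 m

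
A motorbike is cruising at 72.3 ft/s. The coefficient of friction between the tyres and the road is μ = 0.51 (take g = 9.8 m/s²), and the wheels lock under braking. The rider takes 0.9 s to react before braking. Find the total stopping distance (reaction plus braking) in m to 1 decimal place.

72.3 ft/s × 0.3048 = 22.0370 m/s.
a = μg = 0.51 × 9.8 = 4.998 m/s².
Reaction distance = v·t_r = 22.0370 × 0.9 = 19.833 m.
Braking distance = v²/(2a) = 22.0370² / (2 × 4.998) = 485.629 / 9.996 = 48.582 m.
Total = 19.833 + 48.582 = 68.415 m.

Total stopping distance ≈ 68.4 m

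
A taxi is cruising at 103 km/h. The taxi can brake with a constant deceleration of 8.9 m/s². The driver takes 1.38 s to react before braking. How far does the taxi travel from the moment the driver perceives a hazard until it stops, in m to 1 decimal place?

Total stopping distance ≈ 85.5 m

103 km/h ÷ 3.6 = 28.6111 m/s.
Reaction distance = v·t_r = 28.6111 × 1.38 = 39.483 m.
Braking distance = v²/(2a) = 28.6111² / (2 × 8.900) = 818.595 / 17.800 = 45.988 m.
Total = 39.483 + 45.988 = 85.471 m.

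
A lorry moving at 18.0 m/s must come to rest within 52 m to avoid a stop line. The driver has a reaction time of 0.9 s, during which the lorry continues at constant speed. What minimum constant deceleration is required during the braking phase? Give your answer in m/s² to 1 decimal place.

Required deceleration ≈ 4.5 m/s²

Distance covered during reaction = 18.0000 × 0.9 = 16.200 m.
Distance available for braking: 52 − 16.200 = 35.800 m.
v² = 2a·d ⇒ a = v²/(2d) = 18.0000² / (2 × 35.800) = 324.000 / 71.600 = 4.5251 m/s².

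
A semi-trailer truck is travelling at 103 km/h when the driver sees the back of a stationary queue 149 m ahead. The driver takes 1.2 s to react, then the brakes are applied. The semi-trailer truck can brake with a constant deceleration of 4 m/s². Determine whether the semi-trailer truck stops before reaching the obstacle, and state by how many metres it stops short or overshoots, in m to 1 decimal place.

Yes — it stops 12.3 m short of the obstacle

103 km/h ÷ 3.6 = 28.6111 m/s.
Reaction distance = 28.6111 × 1.2 = 34.333 m.
Braking distance = v²/(2a) = 818.595 / 8.000 = 102.324 m.
Total stopping distance = 34.333 + 102.324 = 136.657 m, vs 149 m available — it stops with 149 − 136.657 = 12.343 m to spare.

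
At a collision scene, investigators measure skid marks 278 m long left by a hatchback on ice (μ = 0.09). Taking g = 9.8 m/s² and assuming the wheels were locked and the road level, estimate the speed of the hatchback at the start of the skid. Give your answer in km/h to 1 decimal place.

Deceleration a = μg = 0.09 × 9.8 = 0.882 m/s².
v = √(2a·d) = √(2 × 0.882 × 278) = √490.392 = 22.1448 m/s.
= 22.1448 × 3.6 = 79.721 km/h.

Initial speed ≈ 79.7 km/h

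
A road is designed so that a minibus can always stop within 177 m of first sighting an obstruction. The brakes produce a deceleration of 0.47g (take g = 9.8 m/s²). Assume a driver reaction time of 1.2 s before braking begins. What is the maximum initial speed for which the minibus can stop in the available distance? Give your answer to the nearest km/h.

a = 0.47 × 9.8 = 4.606 m/s².
Stopping distance: v·t_r + v²/(2a) = 177 with t_r = 1.2 s and a = 4.606 m/s².
So v² + 11.054 v − 1630.52 = 0.
Positive root: v = −a·t_r + √((a·t_r)² + 2a·d) = −5.527 + √(30.548 + 1630.52) = 35.2292 m/s.
35.2292 m/s × 3.6 = 126.825 km/h.

Maximum speed ≈ 127 km/h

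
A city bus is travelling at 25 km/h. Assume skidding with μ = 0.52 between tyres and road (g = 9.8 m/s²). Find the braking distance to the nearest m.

Braking distance ≈ 5 m

25 km/h ÷ 3.6 = 6.9444 m/s.
a = μg = 0.52 × 9.8 = 5.096 m/s².
Braking distance = v²/(2a) = 6.9444² / (2 × 5.096) = 48.225 / 10.192 = 4.732 m.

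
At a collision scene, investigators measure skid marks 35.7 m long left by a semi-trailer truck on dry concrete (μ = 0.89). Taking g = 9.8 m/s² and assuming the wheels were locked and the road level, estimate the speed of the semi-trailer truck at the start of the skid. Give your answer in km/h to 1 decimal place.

Deceleration a = μg = 0.89 × 9.8 = 8.722 m/s².
v = √(2a·d) = √(2 × 8.722 × 35.7) = √622.751 = 24.9550 m/s.
= 24.9550 × 3.6 = 89.838 km/h.

Initial speed ≈ 89.8 km/h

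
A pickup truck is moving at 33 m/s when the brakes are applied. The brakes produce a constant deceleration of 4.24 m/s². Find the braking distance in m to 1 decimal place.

Braking distance ≈ 128.4 m

Braking distance = v²/(2a) = 33.0000² / (2 × 4.240) = 1089.000 / 8.480 = 128.420 m.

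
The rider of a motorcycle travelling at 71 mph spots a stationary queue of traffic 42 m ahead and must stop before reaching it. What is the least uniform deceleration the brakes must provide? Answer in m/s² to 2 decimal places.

Required deceleration ≈ 11.99 m/s²

71 mph × 0.44704 = 31.7398 m/s.
v² = 2a·d ⇒ a = v²/(2d) = 31.7398² / (2 × 42.000) = 1007.415 / 84.000 = 11.9930 m/s².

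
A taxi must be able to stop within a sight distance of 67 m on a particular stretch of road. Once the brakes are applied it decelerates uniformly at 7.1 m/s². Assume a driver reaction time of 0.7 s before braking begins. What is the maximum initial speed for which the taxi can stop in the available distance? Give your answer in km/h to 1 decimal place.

Maximum speed ≈ 94.6 km/h

Stopping distance: v·t_r + v²/(2a) = 67 with t_r = 0.7 s and a = 7.100 m/s².
So v² + 9.940 v − 951.40 = 0.
Positive root: v = −a·t_r + √((a·t_r)² + 2a·d) = −4.970 + √(24.701 + 951.40) = 26.2726 m/s.
26.2726 m/s × 3.6 = 94.581 km/h.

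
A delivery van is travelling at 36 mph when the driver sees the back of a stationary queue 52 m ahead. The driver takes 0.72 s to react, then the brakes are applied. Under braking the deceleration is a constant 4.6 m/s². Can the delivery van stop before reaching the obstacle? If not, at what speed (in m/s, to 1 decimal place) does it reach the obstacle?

Yes — it stops about 12.3 m short of the obstacle, so it never reaches it

36 mph × 0.44704 = 16.0934 m/s.
Reaction distance = 16.0934 × 0.72 = 11.587 m.
Braking distance = v²/(2a) = 258.998 / 9.200 = 28.152 m.
Total stopping distance = 11.587 + 28.152 = 39.739 m, vs 52 m available — it stops with 52 − 39.739 = 12.261 m to spare.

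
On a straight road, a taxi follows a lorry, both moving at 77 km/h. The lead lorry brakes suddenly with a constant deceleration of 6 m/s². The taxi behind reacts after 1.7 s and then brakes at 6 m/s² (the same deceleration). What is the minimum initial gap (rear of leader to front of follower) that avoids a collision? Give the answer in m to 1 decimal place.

77 km/h ÷ 3.6 = 21.3889 m/s.
Leader travels v²/(2a_L) = 457.485 / 12.000 = 38.124 m before stopping.
Follower covers v·t_r = 21.3889 × 1.7 = 36.361 m while reacting, then v²/(2a_F) = 457.485 / 12.000 = 38.124 m while braking, for a total of 36.361 + 38.124 = 74.485 m.
Since a_F ≤ a_L and the follower starts braking later, the follower is never slower than the leader, so the closest approach is when both have stopped.
Minimum gap = 74.485 − 38.124 = 36.361 m.

Minimum gap ≈ 36.4 m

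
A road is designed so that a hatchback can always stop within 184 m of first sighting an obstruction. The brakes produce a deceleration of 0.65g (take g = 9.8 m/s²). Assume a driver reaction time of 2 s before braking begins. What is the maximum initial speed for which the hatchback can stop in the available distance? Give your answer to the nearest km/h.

Maximum speed ≈ 134 km/h

a = 0.65 × 9.8 = 6.370 m/s².
Stopping distance: v·t_r + v²/(2a) = 184 with t_r = 2 s and a = 6.370 m/s².
So v² + 25.480 v − 2344.16 = 0.
Positive root: v = −a·t_r + √((a·t_r)² + 2a·d) = −12.740 + √(162.308 + 2344.16) = 37.3246 m/s.
37.3246 m/s × 3.6 = 134.369 km/h.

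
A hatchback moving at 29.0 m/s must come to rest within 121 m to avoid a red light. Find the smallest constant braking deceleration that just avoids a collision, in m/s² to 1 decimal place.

v² = 2a·d ⇒ a = v²/(2d) = 29.0000² / (2 × 121.000) = 841.000 / 242.000 = 3.4752 m/s².

Required deceleration ≈ 3.5 m/s²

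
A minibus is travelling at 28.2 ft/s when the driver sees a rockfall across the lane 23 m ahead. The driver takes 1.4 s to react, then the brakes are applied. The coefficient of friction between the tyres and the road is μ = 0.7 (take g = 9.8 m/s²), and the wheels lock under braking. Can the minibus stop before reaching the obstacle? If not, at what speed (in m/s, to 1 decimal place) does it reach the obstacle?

28.2 ft/s × 0.3048 = 8.5954 m/s.
a = μg = 0.7 × 9.8 = 6.860 m/s².
Reaction distance = 8.5954 × 1.4 = 12.034 m.
Braking distance = v²/(2a) = 73.881 / 13.720 = 5.385 m.
Total stopping distance = 12.034 + 5.385 = 17.419 m, vs 23 m available — it stops with 23 − 17.419 = 5.581 m to spare.

Yes — it stops about 5.6 m short of the obstacle, so it never reaches it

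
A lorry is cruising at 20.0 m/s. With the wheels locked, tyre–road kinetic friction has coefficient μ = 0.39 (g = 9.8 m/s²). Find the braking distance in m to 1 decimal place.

Braking distance ≈ 52.3 m

a = μg = 0.39 × 9.8 = 3.822 m/s².
Braking distance = v²/(2a) = 20.0000² / (2 × 3.822) = 400.000 / 7.644 = 52.329 m.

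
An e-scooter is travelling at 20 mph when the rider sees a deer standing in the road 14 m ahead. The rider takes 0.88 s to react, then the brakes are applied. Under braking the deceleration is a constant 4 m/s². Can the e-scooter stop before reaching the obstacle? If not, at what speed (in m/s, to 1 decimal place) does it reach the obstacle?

20 mph × 0.44704 = 8.9408 m/s.
Reaction distance = 8.9408 × 0.88 = 7.868 m.
Braking distance needed to stop: v²/(2a) = 79.938 / 8.000 = 9.992 m, so total needed = 7.868 + 9.992 = 17.860 m > 14 m — it cannot stop.
Distance remaining when braking begins: 14 − 7.868 = 6.132 m.
v² = v₀² − 2a·d = 79.938 − 2 × 4.000 × 6.132 = 30.882 m²/s².
v = √30.882 = 5.557 m/s.

No — it strikes the obstacle at 5.6 m/s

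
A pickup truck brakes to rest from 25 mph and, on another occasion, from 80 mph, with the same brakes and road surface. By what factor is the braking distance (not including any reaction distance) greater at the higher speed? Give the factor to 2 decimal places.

Braking distance d = v²/(2a), so with a fixed, d ∝ v².
Factor = (80/25)² = 3.2000² = 10.2400.

Factor ≈ 10.24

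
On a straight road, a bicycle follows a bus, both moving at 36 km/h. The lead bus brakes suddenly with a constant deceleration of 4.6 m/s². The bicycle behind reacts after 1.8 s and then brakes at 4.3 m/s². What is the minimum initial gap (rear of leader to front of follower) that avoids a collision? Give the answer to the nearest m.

36 km/h ÷ 3.6 = 10.0000 m/s.
Leader travels v²/(2a_L) = 100.000 / 9.200 = 10.870 m before stopping.
Follower covers v·t_r = 10.0000 × 1.8 = 18.000 m while reacting, then v²/(2a_F) = 100.000 / 8.600 = 11.628 m while braking, for a total of 18.000 + 11.628 = 29.628 m.
Since a_F ≤ a_L and the follower starts braking later, the follower is never slower than the leader, so the closest approach is when both have stopped.
Minimum gap = 29.628 − 10.870 = 18.758 m.

Minimum gap ≈ 19 m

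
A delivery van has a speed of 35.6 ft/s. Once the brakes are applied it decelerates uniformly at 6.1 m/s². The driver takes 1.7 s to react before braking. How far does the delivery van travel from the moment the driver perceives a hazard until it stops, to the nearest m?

35.6 ft/s × 0.3048 = 10.8509 m/s.
Reaction distance = v·t_r = 10.8509 × 1.7 = 18.447 m.
Braking distance = v²/(2a) = 10.8509² / (2 × 6.100) = 117.742 / 12.200 = 9.651 m.
Total = 18.447 + 9.651 = 28.098 m.

Total stopping distance ≈ 28 m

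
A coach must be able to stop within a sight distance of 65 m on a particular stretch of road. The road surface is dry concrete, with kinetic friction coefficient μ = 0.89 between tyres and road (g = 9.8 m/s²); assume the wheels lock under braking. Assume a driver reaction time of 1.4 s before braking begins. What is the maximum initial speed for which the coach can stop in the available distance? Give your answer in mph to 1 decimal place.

a = μg = 0.89 × 9.8 = 8.722 m/s².
Stopping distance: v·t_r + v²/(2a) = 65 with t_r = 1.4 s and a = 8.722 m/s².
So v² + 24.422 v − 1133.86 = 0.
Positive root: v = −a·t_r + √((a·t_r)² + 2a·d) = −12.211 + √(149.109 + 1133.86) = 23.6076 m/s.
23.6076 m/s ÷ 0.44704 = 52.809 mph.

Maximum speed ≈ 52.8 mph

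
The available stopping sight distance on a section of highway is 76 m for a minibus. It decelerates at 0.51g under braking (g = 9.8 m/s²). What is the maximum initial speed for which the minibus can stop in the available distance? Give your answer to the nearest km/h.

Maximum speed ≈ 99 km/h

a = 0.51 × 9.8 = 4.998 m/s².
v²/(2a) = d ⇒ v = √(2 × 4.998 × 76) = √759.70 = 27.5627 m/s.
27.5627 m/s × 3.6 = 99.226 km/h.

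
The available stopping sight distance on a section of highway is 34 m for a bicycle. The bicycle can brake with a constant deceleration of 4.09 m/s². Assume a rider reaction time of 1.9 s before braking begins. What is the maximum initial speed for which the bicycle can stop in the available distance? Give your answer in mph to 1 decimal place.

Stopping distance: v·t_r + v²/(2a) = 34 with t_r = 1.9 s and a = 4.090 m/s².
So v² + 15.542 v − 278.12 = 0.
Positive root: v = −a·t_r + √((a·t_r)² + 2a·d) = −7.771 + √(60.388 + 278.12) = 10.6276 m/s.
10.6276 m/s ÷ 0.44704 = 23.773 mph.

Maximum speed ≈ 23.8 mph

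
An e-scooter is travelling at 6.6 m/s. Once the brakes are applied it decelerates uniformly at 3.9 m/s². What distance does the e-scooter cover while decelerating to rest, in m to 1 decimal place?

Braking distance ≈ 5.6 m

Braking distance = v²/(2a) = 6.6000² / (2 × 3.900) = 43.560 / 7.800 = 5.585 m.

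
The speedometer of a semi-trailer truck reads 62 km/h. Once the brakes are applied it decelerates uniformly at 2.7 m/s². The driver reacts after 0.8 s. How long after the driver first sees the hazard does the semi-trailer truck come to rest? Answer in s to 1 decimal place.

Total time ≈ 7.2 s

62 km/h ÷ 3.6 = 17.2222 m/s.
Braking time = v/a = 17.2222 / 2.700 = 6.379 s.
Total = 0.8 + 6.379 = 7.179 s.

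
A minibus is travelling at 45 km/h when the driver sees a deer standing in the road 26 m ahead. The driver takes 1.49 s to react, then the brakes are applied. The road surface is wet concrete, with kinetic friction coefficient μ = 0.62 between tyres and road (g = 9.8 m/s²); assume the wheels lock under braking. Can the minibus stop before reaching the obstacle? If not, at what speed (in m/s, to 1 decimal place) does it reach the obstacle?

No — it strikes the obstacle at 8.2 m/s

45 km/h ÷ 3.6 = 12.5000 m/s.
a = μg = 0.62 × 9.8 = 6.076 m/s².
Reaction distance = 12.5000 × 1.49 = 18.625 m.
Braking distance needed to stop: v²/(2a) = 156.250 / 12.152 = 12.858 m, so total needed = 18.625 + 12.858 = 31.483 m > 26 m — it cannot stop.
Distance remaining when braking begins: 26 − 18.625 = 7.375 m.
v² = v₀² − 2a·d = 156.250 − 2 × 6.076 × 7.375 = 66.629 m²/s².
v = √66.629 = 8.163 m/s.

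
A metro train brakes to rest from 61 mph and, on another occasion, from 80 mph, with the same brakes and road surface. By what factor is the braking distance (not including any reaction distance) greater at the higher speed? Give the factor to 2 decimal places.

Factor ≈ 1.72

Braking distance d = v²/(2a), so with a fixed, d ∝ v².
Factor = (80/61)² = 1.3115² = 1.7200.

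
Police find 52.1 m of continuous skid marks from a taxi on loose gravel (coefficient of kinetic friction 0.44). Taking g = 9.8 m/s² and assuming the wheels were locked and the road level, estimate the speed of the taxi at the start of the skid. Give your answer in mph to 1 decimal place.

Deceleration a = μg = 0.44 × 9.8 = 4.312 m/s².
v = √(2a·d) = √(2 × 4.312 × 52.1) = √449.310 = 21.1969 m/s.
= 21.1969 ÷ 0.44704 = 47.416 mph.

Initial speed ≈ 47.4 mph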